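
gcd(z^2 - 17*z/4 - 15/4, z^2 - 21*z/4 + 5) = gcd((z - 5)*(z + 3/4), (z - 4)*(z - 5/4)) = 1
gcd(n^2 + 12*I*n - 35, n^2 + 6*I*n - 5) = n + 5*I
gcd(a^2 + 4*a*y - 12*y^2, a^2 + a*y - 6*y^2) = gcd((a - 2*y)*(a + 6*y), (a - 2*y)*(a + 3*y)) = -a + 2*y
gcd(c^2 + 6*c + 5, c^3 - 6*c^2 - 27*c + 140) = c + 5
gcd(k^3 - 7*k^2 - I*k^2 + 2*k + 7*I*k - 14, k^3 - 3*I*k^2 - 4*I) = k^2 - I*k + 2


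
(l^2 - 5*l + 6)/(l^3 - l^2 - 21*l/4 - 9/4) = 4*(l - 2)/(4*l^2 + 8*l + 3)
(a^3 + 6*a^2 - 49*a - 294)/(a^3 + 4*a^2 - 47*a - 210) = (a + 7)/(a + 5)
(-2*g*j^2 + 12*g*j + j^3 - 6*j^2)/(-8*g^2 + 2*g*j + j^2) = j*(j - 6)/(4*g + j)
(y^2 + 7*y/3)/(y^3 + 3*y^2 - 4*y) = (y + 7/3)/(y^2 + 3*y - 4)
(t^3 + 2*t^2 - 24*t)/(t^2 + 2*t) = (t^2 + 2*t - 24)/(t + 2)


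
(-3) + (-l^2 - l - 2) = -l^2 - l - 5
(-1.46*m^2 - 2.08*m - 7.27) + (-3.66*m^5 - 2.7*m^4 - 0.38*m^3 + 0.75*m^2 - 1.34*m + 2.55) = -3.66*m^5 - 2.7*m^4 - 0.38*m^3 - 0.71*m^2 - 3.42*m - 4.72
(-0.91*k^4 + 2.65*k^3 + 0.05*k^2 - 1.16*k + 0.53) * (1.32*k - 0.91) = -1.2012*k^5 + 4.3261*k^4 - 2.3455*k^3 - 1.5767*k^2 + 1.7552*k - 0.4823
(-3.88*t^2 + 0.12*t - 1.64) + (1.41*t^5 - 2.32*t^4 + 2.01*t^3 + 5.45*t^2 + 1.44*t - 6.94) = 1.41*t^5 - 2.32*t^4 + 2.01*t^3 + 1.57*t^2 + 1.56*t - 8.58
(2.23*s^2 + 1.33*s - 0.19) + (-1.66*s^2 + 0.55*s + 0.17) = 0.57*s^2 + 1.88*s - 0.02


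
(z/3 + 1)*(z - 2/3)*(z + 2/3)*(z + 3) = z^4/3 + 2*z^3 + 77*z^2/27 - 8*z/9 - 4/3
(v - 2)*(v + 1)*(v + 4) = v^3 + 3*v^2 - 6*v - 8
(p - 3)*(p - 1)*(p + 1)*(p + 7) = p^4 + 4*p^3 - 22*p^2 - 4*p + 21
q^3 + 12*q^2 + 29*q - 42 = (q - 1)*(q + 6)*(q + 7)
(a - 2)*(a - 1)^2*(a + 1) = a^4 - 3*a^3 + a^2 + 3*a - 2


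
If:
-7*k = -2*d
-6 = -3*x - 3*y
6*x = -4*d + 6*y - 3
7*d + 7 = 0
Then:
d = -1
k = -2/7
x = 13/12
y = 11/12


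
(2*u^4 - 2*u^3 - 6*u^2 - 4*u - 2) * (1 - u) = -2*u^5 + 4*u^4 + 4*u^3 - 2*u^2 - 2*u - 2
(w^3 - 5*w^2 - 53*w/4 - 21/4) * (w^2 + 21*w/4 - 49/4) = w^5 + w^4/4 - 207*w^3/4 - 217*w^2/16 + 539*w/4 + 1029/16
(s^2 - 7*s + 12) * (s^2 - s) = s^4 - 8*s^3 + 19*s^2 - 12*s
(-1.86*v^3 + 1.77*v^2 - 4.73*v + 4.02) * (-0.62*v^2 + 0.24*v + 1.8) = 1.1532*v^5 - 1.5438*v^4 + 0.00939999999999985*v^3 - 0.4416*v^2 - 7.5492*v + 7.236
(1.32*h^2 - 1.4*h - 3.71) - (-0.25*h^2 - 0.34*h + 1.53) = 1.57*h^2 - 1.06*h - 5.24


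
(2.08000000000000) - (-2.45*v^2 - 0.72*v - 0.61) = 2.45*v^2 + 0.72*v + 2.69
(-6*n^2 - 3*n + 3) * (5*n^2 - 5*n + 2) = -30*n^4 + 15*n^3 + 18*n^2 - 21*n + 6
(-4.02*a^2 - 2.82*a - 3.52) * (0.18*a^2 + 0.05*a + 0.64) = -0.7236*a^4 - 0.7086*a^3 - 3.3474*a^2 - 1.9808*a - 2.2528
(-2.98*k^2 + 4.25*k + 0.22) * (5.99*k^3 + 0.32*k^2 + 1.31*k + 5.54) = -17.8502*k^5 + 24.5039*k^4 - 1.226*k^3 - 10.8713*k^2 + 23.8332*k + 1.2188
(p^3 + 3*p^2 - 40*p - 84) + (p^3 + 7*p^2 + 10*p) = 2*p^3 + 10*p^2 - 30*p - 84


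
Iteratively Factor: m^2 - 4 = (m + 2)*(m - 2)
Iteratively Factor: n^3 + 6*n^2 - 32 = (n - 2)*(n^2 + 8*n + 16) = (n - 2)*(n + 4)*(n + 4)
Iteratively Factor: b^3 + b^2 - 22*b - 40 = (b + 2)*(b^2 - b - 20) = (b - 5)*(b + 2)*(b + 4)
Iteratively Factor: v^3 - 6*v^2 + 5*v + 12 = (v + 1)*(v^2 - 7*v + 12) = (v - 4)*(v + 1)*(v - 3)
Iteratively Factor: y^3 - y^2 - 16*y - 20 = (y + 2)*(y^2 - 3*y - 10) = (y - 5)*(y + 2)*(y + 2)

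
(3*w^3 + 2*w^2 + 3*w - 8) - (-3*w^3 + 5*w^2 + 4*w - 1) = 6*w^3 - 3*w^2 - w - 7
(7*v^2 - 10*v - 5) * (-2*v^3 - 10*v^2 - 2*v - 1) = -14*v^5 - 50*v^4 + 96*v^3 + 63*v^2 + 20*v + 5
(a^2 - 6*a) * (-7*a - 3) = -7*a^3 + 39*a^2 + 18*a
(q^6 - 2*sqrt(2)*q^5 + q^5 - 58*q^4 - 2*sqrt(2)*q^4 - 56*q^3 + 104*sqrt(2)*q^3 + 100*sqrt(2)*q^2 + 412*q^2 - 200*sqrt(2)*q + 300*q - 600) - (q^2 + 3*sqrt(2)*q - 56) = q^6 - 2*sqrt(2)*q^5 + q^5 - 58*q^4 - 2*sqrt(2)*q^4 - 56*q^3 + 104*sqrt(2)*q^3 + 100*sqrt(2)*q^2 + 411*q^2 - 203*sqrt(2)*q + 300*q - 544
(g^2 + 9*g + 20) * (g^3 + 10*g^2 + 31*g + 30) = g^5 + 19*g^4 + 141*g^3 + 509*g^2 + 890*g + 600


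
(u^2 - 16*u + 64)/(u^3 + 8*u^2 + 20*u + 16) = (u^2 - 16*u + 64)/(u^3 + 8*u^2 + 20*u + 16)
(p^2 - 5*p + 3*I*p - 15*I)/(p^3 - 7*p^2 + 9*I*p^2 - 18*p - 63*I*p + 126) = (p - 5)/(p^2 + p*(-7 + 6*I) - 42*I)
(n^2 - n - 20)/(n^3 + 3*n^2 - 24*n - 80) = 1/(n + 4)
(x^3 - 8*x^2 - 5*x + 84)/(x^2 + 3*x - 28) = (x^2 - 4*x - 21)/(x + 7)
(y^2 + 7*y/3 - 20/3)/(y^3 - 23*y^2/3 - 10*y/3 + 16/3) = (3*y^2 + 7*y - 20)/(3*y^3 - 23*y^2 - 10*y + 16)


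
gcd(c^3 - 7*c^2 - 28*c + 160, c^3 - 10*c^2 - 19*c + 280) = c^2 - 3*c - 40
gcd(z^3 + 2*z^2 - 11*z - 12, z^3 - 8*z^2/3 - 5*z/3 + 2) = z^2 - 2*z - 3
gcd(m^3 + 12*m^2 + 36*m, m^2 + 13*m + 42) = m + 6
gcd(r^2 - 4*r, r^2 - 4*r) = r^2 - 4*r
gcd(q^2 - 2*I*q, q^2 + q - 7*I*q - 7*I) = 1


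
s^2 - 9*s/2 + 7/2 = (s - 7/2)*(s - 1)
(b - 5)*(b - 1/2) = b^2 - 11*b/2 + 5/2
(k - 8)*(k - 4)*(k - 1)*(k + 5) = k^4 - 8*k^3 - 21*k^2 + 188*k - 160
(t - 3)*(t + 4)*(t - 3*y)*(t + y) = t^4 - 2*t^3*y + t^3 - 3*t^2*y^2 - 2*t^2*y - 12*t^2 - 3*t*y^2 + 24*t*y + 36*y^2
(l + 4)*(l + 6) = l^2 + 10*l + 24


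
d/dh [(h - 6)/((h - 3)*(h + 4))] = (-h^2 + 12*h - 6)/(h^4 + 2*h^3 - 23*h^2 - 24*h + 144)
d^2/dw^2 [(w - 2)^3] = 6*w - 12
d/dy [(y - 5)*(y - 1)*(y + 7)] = 3*y^2 + 2*y - 37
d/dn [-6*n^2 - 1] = -12*n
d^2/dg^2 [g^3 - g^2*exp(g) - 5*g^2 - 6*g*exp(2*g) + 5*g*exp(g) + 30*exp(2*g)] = -g^2*exp(g) - 24*g*exp(2*g) + g*exp(g) + 6*g + 96*exp(2*g) + 8*exp(g) - 10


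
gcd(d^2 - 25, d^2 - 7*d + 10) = d - 5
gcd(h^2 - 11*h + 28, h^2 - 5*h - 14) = h - 7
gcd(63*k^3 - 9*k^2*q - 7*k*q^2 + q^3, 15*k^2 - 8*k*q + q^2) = -3*k + q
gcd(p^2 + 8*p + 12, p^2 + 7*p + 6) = p + 6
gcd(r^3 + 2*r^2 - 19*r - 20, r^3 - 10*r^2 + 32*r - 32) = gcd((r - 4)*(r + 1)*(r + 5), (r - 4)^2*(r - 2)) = r - 4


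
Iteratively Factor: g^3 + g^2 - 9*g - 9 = (g - 3)*(g^2 + 4*g + 3) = (g - 3)*(g + 3)*(g + 1)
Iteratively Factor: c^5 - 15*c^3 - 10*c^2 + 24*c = (c)*(c^4 - 15*c^2 - 10*c + 24) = c*(c + 2)*(c^3 - 2*c^2 - 11*c + 12) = c*(c + 2)*(c + 3)*(c^2 - 5*c + 4) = c*(c - 4)*(c + 2)*(c + 3)*(c - 1)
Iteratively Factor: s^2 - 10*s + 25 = (s - 5)*(s - 5)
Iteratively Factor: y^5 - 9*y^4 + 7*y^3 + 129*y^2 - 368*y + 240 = (y - 1)*(y^4 - 8*y^3 - y^2 + 128*y - 240) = (y - 4)*(y - 1)*(y^3 - 4*y^2 - 17*y + 60) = (y - 5)*(y - 4)*(y - 1)*(y^2 + y - 12) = (y - 5)*(y - 4)*(y - 1)*(y + 4)*(y - 3)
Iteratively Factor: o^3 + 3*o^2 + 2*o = (o + 1)*(o^2 + 2*o) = (o + 1)*(o + 2)*(o)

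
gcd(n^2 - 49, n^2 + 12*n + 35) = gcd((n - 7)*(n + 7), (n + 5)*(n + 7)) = n + 7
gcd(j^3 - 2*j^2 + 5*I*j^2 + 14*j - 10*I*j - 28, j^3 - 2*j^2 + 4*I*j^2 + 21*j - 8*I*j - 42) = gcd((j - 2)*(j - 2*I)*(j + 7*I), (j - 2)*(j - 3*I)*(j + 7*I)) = j^2 + j*(-2 + 7*I) - 14*I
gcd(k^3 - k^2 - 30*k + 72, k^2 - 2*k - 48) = k + 6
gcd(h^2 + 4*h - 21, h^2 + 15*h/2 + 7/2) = h + 7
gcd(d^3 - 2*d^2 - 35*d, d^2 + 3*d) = d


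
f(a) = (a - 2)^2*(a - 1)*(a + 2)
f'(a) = (a - 2)^2*(a - 1) + (a - 2)^2*(a + 2) + (a - 1)*(a + 2)*(2*a - 4) = 4*a^3 - 9*a^2 - 4*a + 12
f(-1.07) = -18.14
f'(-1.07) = 1.08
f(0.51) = -2.73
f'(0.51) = 8.15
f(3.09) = 12.64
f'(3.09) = 31.72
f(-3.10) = 117.31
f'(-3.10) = -181.25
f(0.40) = -3.69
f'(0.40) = 9.22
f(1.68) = 0.26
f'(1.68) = -1.16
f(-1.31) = -17.46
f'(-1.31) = -7.20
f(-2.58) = 43.56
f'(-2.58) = -106.28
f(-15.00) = 60112.00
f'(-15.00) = -15453.00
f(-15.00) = 60112.00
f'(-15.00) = -15453.00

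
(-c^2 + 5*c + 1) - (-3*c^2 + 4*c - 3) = 2*c^2 + c + 4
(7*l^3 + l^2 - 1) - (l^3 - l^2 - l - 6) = 6*l^3 + 2*l^2 + l + 5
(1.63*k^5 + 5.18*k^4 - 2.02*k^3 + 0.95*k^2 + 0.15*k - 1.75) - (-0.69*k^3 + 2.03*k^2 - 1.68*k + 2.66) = 1.63*k^5 + 5.18*k^4 - 1.33*k^3 - 1.08*k^2 + 1.83*k - 4.41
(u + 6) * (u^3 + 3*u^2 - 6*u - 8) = u^4 + 9*u^3 + 12*u^2 - 44*u - 48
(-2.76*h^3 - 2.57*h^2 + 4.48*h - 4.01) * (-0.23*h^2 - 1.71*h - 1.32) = 0.6348*h^5 + 5.3107*h^4 + 7.0075*h^3 - 3.3461*h^2 + 0.943499999999998*h + 5.2932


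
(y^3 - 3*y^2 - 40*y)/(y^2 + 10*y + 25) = y*(y - 8)/(y + 5)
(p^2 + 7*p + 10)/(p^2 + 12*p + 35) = (p + 2)/(p + 7)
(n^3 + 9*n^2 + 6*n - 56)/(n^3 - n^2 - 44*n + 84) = (n + 4)/(n - 6)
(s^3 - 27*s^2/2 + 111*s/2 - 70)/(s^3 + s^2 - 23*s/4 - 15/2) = 2*(s^2 - 11*s + 28)/(2*s^2 + 7*s + 6)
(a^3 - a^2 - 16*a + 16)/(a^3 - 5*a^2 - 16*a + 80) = (a - 1)/(a - 5)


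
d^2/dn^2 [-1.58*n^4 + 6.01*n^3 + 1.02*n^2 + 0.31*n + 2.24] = -18.96*n^2 + 36.06*n + 2.04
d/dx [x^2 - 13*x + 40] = 2*x - 13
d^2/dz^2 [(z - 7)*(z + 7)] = 2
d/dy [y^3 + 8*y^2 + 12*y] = 3*y^2 + 16*y + 12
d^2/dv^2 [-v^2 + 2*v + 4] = -2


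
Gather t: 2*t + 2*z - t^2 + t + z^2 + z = -t^2 + 3*t + z^2 + 3*z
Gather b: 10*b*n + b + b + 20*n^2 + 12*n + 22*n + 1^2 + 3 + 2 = b*(10*n + 2) + 20*n^2 + 34*n + 6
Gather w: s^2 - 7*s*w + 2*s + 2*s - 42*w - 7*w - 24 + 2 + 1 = s^2 + 4*s + w*(-7*s - 49) - 21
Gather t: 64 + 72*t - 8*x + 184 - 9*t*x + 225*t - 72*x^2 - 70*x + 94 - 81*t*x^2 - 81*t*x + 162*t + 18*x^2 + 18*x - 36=t*(-81*x^2 - 90*x + 459) - 54*x^2 - 60*x + 306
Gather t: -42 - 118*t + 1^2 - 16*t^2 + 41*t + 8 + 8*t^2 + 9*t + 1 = -8*t^2 - 68*t - 32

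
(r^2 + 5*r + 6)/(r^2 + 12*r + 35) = (r^2 + 5*r + 6)/(r^2 + 12*r + 35)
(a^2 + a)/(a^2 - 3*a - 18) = a*(a + 1)/(a^2 - 3*a - 18)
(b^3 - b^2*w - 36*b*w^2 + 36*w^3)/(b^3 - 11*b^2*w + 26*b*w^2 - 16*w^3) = (b^2 - 36*w^2)/(b^2 - 10*b*w + 16*w^2)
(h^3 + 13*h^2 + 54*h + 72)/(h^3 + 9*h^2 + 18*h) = (h + 4)/h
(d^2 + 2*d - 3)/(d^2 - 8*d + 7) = (d + 3)/(d - 7)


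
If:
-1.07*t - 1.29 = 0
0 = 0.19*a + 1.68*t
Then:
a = 10.66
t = -1.21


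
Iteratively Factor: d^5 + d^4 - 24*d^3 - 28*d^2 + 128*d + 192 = (d + 2)*(d^4 - d^3 - 22*d^2 + 16*d + 96) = (d + 2)^2*(d^3 - 3*d^2 - 16*d + 48) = (d - 4)*(d + 2)^2*(d^2 + d - 12) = (d - 4)*(d + 2)^2*(d + 4)*(d - 3)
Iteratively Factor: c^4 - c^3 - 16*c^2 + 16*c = (c)*(c^3 - c^2 - 16*c + 16) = c*(c - 1)*(c^2 - 16) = c*(c - 1)*(c + 4)*(c - 4)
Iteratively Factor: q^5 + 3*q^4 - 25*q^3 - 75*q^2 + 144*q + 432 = (q + 3)*(q^4 - 25*q^2 + 144) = (q - 4)*(q + 3)*(q^3 + 4*q^2 - 9*q - 36) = (q - 4)*(q + 3)*(q + 4)*(q^2 - 9) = (q - 4)*(q - 3)*(q + 3)*(q + 4)*(q + 3)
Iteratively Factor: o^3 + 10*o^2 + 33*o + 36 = (o + 3)*(o^2 + 7*o + 12) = (o + 3)^2*(o + 4)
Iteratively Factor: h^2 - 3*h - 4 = (h + 1)*(h - 4)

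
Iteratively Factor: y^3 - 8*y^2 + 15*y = (y)*(y^2 - 8*y + 15) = y*(y - 5)*(y - 3)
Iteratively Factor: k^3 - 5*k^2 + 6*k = (k - 2)*(k^2 - 3*k) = k*(k - 2)*(k - 3)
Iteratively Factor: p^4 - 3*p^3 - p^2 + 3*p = (p - 3)*(p^3 - p) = (p - 3)*(p - 1)*(p^2 + p) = p*(p - 3)*(p - 1)*(p + 1)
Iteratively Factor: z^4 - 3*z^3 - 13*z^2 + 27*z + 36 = (z - 3)*(z^3 - 13*z - 12) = (z - 3)*(z + 3)*(z^2 - 3*z - 4) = (z - 3)*(z + 1)*(z + 3)*(z - 4)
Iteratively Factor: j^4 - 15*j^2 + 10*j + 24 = (j + 1)*(j^3 - j^2 - 14*j + 24) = (j - 3)*(j + 1)*(j^2 + 2*j - 8) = (j - 3)*(j + 1)*(j + 4)*(j - 2)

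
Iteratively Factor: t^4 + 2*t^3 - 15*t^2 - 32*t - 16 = (t - 4)*(t^3 + 6*t^2 + 9*t + 4) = (t - 4)*(t + 1)*(t^2 + 5*t + 4) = (t - 4)*(t + 1)^2*(t + 4)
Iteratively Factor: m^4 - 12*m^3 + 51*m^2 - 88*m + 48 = (m - 4)*(m^3 - 8*m^2 + 19*m - 12) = (m - 4)^2*(m^2 - 4*m + 3) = (m - 4)^2*(m - 1)*(m - 3)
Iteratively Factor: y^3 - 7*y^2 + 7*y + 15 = (y - 3)*(y^2 - 4*y - 5) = (y - 3)*(y + 1)*(y - 5)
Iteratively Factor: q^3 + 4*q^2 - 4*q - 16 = (q - 2)*(q^2 + 6*q + 8) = (q - 2)*(q + 2)*(q + 4)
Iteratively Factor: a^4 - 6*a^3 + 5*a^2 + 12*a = (a - 3)*(a^3 - 3*a^2 - 4*a) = (a - 4)*(a - 3)*(a^2 + a) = (a - 4)*(a - 3)*(a + 1)*(a)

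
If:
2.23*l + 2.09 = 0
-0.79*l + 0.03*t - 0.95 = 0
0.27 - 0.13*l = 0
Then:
No Solution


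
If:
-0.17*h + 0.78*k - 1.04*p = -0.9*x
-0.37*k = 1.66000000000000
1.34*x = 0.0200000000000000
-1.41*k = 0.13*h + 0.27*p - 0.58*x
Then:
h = 84.31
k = -4.49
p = -17.13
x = 0.01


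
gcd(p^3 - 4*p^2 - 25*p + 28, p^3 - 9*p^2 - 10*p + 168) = p^2 - 3*p - 28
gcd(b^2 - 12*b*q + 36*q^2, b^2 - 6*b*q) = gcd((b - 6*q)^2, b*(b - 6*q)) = -b + 6*q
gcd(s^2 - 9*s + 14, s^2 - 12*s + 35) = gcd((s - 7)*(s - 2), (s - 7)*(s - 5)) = s - 7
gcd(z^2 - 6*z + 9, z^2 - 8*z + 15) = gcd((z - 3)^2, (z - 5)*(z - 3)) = z - 3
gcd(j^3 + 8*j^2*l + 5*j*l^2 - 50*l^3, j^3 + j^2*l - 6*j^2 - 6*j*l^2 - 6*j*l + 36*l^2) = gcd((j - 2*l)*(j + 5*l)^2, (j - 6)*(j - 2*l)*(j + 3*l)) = j - 2*l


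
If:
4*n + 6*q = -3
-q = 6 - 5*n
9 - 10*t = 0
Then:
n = 33/34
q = -39/34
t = 9/10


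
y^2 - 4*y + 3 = (y - 3)*(y - 1)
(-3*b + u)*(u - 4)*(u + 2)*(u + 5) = -3*b*u^3 - 9*b*u^2 + 54*b*u + 120*b + u^4 + 3*u^3 - 18*u^2 - 40*u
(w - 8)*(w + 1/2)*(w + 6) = w^3 - 3*w^2/2 - 49*w - 24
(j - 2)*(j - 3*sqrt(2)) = j^2 - 3*sqrt(2)*j - 2*j + 6*sqrt(2)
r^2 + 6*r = r*(r + 6)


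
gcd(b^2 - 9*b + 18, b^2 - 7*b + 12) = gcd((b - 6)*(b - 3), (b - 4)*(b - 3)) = b - 3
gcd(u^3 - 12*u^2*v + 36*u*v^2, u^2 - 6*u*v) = u^2 - 6*u*v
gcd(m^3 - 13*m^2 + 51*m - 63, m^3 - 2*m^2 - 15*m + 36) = m^2 - 6*m + 9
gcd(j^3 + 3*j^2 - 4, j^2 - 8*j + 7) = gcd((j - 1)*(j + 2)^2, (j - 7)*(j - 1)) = j - 1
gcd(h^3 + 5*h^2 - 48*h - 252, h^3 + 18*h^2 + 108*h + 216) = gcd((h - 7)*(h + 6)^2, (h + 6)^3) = h^2 + 12*h + 36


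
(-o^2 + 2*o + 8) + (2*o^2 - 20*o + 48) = o^2 - 18*o + 56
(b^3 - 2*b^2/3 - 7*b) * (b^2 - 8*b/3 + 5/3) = b^5 - 10*b^4/3 - 32*b^3/9 + 158*b^2/9 - 35*b/3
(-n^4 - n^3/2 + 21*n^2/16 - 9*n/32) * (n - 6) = -n^5 + 11*n^4/2 + 69*n^3/16 - 261*n^2/32 + 27*n/16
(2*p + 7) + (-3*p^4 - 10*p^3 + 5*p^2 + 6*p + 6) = -3*p^4 - 10*p^3 + 5*p^2 + 8*p + 13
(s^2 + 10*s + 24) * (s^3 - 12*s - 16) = s^5 + 10*s^4 + 12*s^3 - 136*s^2 - 448*s - 384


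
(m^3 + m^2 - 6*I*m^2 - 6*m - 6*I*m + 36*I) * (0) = 0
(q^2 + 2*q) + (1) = q^2 + 2*q + 1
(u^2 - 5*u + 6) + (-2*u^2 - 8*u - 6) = -u^2 - 13*u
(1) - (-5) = 6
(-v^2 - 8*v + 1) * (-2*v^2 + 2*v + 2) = 2*v^4 + 14*v^3 - 20*v^2 - 14*v + 2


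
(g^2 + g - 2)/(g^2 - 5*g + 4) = (g + 2)/(g - 4)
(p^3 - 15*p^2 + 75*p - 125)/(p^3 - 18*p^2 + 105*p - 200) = (p - 5)/(p - 8)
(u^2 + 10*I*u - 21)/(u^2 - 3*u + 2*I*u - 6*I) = (u^2 + 10*I*u - 21)/(u^2 + u*(-3 + 2*I) - 6*I)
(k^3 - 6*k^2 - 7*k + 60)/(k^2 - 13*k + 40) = (k^2 - k - 12)/(k - 8)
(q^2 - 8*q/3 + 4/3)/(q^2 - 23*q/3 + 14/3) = (q - 2)/(q - 7)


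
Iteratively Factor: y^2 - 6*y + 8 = (y - 2)*(y - 4)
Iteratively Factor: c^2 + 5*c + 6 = (c + 3)*(c + 2)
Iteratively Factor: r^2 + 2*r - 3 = (r - 1)*(r + 3)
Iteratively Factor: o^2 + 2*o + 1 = (o + 1)*(o + 1)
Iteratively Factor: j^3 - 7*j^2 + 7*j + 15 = (j - 3)*(j^2 - 4*j - 5) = (j - 3)*(j + 1)*(j - 5)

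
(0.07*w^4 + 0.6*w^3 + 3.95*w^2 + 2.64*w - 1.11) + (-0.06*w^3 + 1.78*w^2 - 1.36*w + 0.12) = 0.07*w^4 + 0.54*w^3 + 5.73*w^2 + 1.28*w - 0.99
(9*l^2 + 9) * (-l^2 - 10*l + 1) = -9*l^4 - 90*l^3 - 90*l + 9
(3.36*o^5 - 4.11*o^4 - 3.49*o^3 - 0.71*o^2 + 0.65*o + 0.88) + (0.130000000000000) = 3.36*o^5 - 4.11*o^4 - 3.49*o^3 - 0.71*o^2 + 0.65*o + 1.01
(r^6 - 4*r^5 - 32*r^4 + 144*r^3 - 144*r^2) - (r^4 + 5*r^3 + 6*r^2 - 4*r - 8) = r^6 - 4*r^5 - 33*r^4 + 139*r^3 - 150*r^2 + 4*r + 8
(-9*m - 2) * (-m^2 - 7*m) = 9*m^3 + 65*m^2 + 14*m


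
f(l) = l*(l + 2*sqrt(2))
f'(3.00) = 8.83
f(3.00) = 17.49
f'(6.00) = 14.83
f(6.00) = 52.97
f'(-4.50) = -6.17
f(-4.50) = 7.52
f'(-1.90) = -0.97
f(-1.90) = -1.76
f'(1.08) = 4.99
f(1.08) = 4.22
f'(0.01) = 2.85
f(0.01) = 0.03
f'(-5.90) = -8.97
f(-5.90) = 18.12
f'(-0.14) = 2.55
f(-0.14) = -0.38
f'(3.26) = 9.35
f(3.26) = 19.85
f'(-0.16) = 2.51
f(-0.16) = -0.43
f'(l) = 2*l + 2*sqrt(2)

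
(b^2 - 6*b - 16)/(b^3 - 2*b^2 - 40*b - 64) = 1/(b + 4)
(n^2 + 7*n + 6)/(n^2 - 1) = (n + 6)/(n - 1)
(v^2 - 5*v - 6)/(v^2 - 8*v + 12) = (v + 1)/(v - 2)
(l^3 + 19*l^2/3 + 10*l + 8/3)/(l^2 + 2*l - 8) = (3*l^2 + 7*l + 2)/(3*(l - 2))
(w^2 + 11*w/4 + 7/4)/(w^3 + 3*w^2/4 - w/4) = (4*w + 7)/(w*(4*w - 1))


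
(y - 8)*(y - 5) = y^2 - 13*y + 40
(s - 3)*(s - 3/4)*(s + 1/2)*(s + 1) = s^4 - 9*s^3/4 - 23*s^2/8 + 3*s/2 + 9/8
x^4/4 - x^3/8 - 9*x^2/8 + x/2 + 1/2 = (x/4 + 1/2)*(x - 2)*(x - 1)*(x + 1/2)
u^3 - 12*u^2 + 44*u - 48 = (u - 6)*(u - 4)*(u - 2)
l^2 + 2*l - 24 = (l - 4)*(l + 6)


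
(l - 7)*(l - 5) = l^2 - 12*l + 35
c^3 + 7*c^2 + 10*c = c*(c + 2)*(c + 5)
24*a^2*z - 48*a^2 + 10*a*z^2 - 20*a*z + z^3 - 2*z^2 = (4*a + z)*(6*a + z)*(z - 2)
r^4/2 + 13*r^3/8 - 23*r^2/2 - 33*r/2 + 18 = (r/2 + 1)*(r - 4)*(r - 3/4)*(r + 6)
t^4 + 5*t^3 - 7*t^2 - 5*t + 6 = (t - 1)^2*(t + 1)*(t + 6)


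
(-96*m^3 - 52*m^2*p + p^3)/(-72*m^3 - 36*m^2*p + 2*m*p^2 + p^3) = (-8*m + p)/(-6*m + p)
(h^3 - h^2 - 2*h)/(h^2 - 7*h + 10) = h*(h + 1)/(h - 5)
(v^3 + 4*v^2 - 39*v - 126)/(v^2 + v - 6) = (v^2 + v - 42)/(v - 2)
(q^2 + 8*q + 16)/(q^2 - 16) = (q + 4)/(q - 4)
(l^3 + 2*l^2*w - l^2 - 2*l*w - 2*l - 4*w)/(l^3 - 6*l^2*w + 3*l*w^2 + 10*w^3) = (l^3 + 2*l^2*w - l^2 - 2*l*w - 2*l - 4*w)/(l^3 - 6*l^2*w + 3*l*w^2 + 10*w^3)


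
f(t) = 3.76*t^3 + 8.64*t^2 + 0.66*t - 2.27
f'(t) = 11.28*t^2 + 17.28*t + 0.66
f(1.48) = 29.82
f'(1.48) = 50.94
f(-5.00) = -259.57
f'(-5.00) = 196.26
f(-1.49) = 3.49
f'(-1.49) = -0.04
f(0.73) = 4.28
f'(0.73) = 19.29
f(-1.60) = 3.39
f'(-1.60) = 1.89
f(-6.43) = -648.88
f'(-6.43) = 355.92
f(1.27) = 20.21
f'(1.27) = 40.80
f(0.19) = -1.81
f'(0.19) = 4.35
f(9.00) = 3444.55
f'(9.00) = 1069.86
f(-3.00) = -28.01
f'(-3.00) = 50.34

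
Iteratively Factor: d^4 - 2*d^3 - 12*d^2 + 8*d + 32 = (d + 2)*(d^3 - 4*d^2 - 4*d + 16) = (d - 2)*(d + 2)*(d^2 - 2*d - 8) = (d - 4)*(d - 2)*(d + 2)*(d + 2)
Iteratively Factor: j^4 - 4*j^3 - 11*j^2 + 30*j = (j + 3)*(j^3 - 7*j^2 + 10*j) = j*(j + 3)*(j^2 - 7*j + 10) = j*(j - 5)*(j + 3)*(j - 2)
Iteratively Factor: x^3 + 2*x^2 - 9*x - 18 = (x + 3)*(x^2 - x - 6) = (x - 3)*(x + 3)*(x + 2)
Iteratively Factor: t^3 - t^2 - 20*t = (t + 4)*(t^2 - 5*t) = t*(t + 4)*(t - 5)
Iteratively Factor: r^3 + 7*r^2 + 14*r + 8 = (r + 1)*(r^2 + 6*r + 8) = (r + 1)*(r + 4)*(r + 2)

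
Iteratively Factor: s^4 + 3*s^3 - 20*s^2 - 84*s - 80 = (s - 5)*(s^3 + 8*s^2 + 20*s + 16) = (s - 5)*(s + 2)*(s^2 + 6*s + 8) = (s - 5)*(s + 2)*(s + 4)*(s + 2)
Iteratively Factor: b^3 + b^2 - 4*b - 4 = (b - 2)*(b^2 + 3*b + 2) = (b - 2)*(b + 1)*(b + 2)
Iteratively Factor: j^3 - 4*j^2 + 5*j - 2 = (j - 1)*(j^2 - 3*j + 2) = (j - 2)*(j - 1)*(j - 1)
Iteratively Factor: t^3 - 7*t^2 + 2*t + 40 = (t - 5)*(t^2 - 2*t - 8) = (t - 5)*(t - 4)*(t + 2)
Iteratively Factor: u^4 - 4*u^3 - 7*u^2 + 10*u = (u - 5)*(u^3 + u^2 - 2*u) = (u - 5)*(u + 2)*(u^2 - u) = u*(u - 5)*(u + 2)*(u - 1)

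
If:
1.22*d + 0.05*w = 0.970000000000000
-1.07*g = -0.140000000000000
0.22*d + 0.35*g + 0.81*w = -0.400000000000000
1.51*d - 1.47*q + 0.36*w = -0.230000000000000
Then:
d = 0.83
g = 0.13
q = 0.82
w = -0.77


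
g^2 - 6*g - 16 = (g - 8)*(g + 2)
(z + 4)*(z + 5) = z^2 + 9*z + 20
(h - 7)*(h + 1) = h^2 - 6*h - 7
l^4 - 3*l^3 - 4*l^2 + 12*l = l*(l - 3)*(l - 2)*(l + 2)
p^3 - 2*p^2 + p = p*(p - 1)^2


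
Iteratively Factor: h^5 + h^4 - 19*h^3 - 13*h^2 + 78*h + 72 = (h - 3)*(h^4 + 4*h^3 - 7*h^2 - 34*h - 24) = (h - 3)^2*(h^3 + 7*h^2 + 14*h + 8) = (h - 3)^2*(h + 1)*(h^2 + 6*h + 8) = (h - 3)^2*(h + 1)*(h + 2)*(h + 4)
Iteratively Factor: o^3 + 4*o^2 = (o + 4)*(o^2) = o*(o + 4)*(o)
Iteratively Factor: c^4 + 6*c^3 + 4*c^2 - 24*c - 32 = (c + 2)*(c^3 + 4*c^2 - 4*c - 16) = (c - 2)*(c + 2)*(c^2 + 6*c + 8) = (c - 2)*(c + 2)*(c + 4)*(c + 2)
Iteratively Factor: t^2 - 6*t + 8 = (t - 2)*(t - 4)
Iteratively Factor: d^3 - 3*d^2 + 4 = (d + 1)*(d^2 - 4*d + 4) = (d - 2)*(d + 1)*(d - 2)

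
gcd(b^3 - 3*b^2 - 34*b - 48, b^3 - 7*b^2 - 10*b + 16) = b^2 - 6*b - 16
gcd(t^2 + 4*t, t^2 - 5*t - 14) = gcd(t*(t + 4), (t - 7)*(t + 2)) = 1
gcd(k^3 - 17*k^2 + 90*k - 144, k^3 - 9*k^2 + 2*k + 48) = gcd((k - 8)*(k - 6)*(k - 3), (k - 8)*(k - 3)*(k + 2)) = k^2 - 11*k + 24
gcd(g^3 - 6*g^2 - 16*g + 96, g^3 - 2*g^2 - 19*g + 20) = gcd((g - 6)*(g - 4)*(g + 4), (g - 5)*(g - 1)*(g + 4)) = g + 4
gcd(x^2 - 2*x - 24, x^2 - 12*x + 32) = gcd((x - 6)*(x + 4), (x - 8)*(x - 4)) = 1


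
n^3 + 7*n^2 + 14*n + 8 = (n + 1)*(n + 2)*(n + 4)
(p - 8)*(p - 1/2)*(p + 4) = p^3 - 9*p^2/2 - 30*p + 16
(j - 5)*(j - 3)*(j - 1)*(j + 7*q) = j^4 + 7*j^3*q - 9*j^3 - 63*j^2*q + 23*j^2 + 161*j*q - 15*j - 105*q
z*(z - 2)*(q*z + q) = q*z^3 - q*z^2 - 2*q*z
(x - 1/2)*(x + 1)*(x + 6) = x^3 + 13*x^2/2 + 5*x/2 - 3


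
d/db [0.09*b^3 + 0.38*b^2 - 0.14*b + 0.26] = 0.27*b^2 + 0.76*b - 0.14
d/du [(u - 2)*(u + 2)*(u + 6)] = 3*u^2 + 12*u - 4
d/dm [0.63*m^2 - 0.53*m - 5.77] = 1.26*m - 0.53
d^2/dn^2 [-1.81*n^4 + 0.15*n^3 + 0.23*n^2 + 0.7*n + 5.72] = -21.72*n^2 + 0.9*n + 0.46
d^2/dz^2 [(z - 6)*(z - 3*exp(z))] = -3*z*exp(z) + 12*exp(z) + 2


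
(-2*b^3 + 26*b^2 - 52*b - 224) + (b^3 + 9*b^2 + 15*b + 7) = -b^3 + 35*b^2 - 37*b - 217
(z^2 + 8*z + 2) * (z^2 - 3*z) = z^4 + 5*z^3 - 22*z^2 - 6*z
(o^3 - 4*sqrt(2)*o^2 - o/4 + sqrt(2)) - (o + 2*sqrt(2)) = o^3 - 4*sqrt(2)*o^2 - 5*o/4 - sqrt(2)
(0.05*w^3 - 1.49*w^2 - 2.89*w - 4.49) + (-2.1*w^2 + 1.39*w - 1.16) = 0.05*w^3 - 3.59*w^2 - 1.5*w - 5.65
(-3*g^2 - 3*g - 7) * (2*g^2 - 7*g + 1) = -6*g^4 + 15*g^3 + 4*g^2 + 46*g - 7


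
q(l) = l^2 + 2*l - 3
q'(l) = 2*l + 2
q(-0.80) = -3.96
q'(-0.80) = 0.40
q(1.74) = 3.51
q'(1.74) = 5.48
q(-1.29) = -3.92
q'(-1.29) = -0.58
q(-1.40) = -3.84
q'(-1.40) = -0.80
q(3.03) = 12.24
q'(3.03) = 8.06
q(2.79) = 10.36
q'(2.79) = 7.58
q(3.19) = 13.56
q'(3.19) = 8.38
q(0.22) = -2.51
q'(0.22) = 2.44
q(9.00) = 96.00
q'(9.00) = 20.00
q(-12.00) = 117.00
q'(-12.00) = -22.00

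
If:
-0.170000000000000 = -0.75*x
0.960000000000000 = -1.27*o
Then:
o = -0.76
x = 0.23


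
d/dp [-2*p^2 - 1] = -4*p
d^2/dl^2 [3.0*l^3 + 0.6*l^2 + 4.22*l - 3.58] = 18.0*l + 1.2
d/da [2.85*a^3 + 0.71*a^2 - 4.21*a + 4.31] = 8.55*a^2 + 1.42*a - 4.21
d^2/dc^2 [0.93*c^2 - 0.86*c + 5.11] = 1.86000000000000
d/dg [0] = 0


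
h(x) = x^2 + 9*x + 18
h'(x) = 2*x + 9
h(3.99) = 69.83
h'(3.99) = 16.98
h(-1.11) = 9.24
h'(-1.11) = 6.78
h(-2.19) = 3.09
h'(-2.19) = 4.62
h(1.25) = 30.81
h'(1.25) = 11.50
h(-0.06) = 17.46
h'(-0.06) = 8.88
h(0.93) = 27.23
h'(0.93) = 10.86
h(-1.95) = 4.25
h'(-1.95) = 5.10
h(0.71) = 24.89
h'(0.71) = 10.42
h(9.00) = 180.00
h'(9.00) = 27.00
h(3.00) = 54.00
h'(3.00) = 15.00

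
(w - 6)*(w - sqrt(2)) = w^2 - 6*w - sqrt(2)*w + 6*sqrt(2)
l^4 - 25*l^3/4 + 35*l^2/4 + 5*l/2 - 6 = (l - 4)*(l - 2)*(l - 1)*(l + 3/4)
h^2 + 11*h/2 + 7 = (h + 2)*(h + 7/2)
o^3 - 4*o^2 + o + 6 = (o - 3)*(o - 2)*(o + 1)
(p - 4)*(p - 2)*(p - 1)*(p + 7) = p^4 - 35*p^2 + 90*p - 56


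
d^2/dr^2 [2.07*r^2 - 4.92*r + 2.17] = 4.14000000000000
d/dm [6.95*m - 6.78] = 6.95000000000000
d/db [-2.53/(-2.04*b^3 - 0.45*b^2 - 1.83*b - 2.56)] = (-15.4836*b^2 - 2.277*b - 4.6299)/(2.04*b^3 + 0.45*b^2 + 1.83*b + 2.56)^2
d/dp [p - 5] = 1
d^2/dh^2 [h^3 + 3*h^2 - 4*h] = 6*h + 6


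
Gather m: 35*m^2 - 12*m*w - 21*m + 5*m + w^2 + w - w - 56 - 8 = 35*m^2 + m*(-12*w - 16) + w^2 - 64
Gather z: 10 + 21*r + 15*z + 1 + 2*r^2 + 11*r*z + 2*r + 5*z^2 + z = 2*r^2 + 23*r + 5*z^2 + z*(11*r + 16) + 11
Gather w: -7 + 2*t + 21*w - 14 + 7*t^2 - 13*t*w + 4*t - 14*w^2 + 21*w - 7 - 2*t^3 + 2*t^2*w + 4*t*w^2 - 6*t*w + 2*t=-2*t^3 + 7*t^2 + 8*t + w^2*(4*t - 14) + w*(2*t^2 - 19*t + 42) - 28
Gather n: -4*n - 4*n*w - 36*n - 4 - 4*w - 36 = n*(-4*w - 40) - 4*w - 40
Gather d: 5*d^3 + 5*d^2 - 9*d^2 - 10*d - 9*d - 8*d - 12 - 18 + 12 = 5*d^3 - 4*d^2 - 27*d - 18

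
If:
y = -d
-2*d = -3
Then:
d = 3/2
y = -3/2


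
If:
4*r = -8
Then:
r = -2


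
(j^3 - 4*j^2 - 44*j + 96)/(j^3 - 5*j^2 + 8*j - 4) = (j^2 - 2*j - 48)/(j^2 - 3*j + 2)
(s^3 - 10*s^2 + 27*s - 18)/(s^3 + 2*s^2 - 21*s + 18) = (s - 6)/(s + 6)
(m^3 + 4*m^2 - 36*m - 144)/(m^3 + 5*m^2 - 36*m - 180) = (m + 4)/(m + 5)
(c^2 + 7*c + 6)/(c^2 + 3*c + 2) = (c + 6)/(c + 2)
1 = 1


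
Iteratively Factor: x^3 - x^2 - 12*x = (x)*(x^2 - x - 12) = x*(x - 4)*(x + 3)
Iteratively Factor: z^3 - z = (z + 1)*(z^2 - z) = (z - 1)*(z + 1)*(z)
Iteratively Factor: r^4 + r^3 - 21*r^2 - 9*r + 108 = (r - 3)*(r^3 + 4*r^2 - 9*r - 36) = (r - 3)^2*(r^2 + 7*r + 12) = (r - 3)^2*(r + 3)*(r + 4)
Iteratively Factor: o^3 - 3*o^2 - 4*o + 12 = (o + 2)*(o^2 - 5*o + 6) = (o - 2)*(o + 2)*(o - 3)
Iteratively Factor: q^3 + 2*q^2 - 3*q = (q)*(q^2 + 2*q - 3) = q*(q - 1)*(q + 3)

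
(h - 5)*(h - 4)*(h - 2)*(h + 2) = h^4 - 9*h^3 + 16*h^2 + 36*h - 80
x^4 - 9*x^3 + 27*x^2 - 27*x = x*(x - 3)^3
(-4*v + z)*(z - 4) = -4*v*z + 16*v + z^2 - 4*z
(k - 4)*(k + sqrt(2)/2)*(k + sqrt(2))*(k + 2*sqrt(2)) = k^4 - 4*k^3 + 7*sqrt(2)*k^3/2 - 14*sqrt(2)*k^2 + 7*k^2 - 28*k + 2*sqrt(2)*k - 8*sqrt(2)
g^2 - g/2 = g*(g - 1/2)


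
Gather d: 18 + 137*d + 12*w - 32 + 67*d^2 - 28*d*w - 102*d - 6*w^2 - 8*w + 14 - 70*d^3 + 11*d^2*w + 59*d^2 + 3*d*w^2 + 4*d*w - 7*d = -70*d^3 + d^2*(11*w + 126) + d*(3*w^2 - 24*w + 28) - 6*w^2 + 4*w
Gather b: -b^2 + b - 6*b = -b^2 - 5*b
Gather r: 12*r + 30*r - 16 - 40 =42*r - 56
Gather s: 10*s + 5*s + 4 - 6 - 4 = 15*s - 6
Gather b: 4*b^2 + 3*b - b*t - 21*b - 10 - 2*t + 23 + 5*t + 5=4*b^2 + b*(-t - 18) + 3*t + 18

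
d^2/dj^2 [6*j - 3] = 0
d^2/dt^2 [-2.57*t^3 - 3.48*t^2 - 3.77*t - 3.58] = -15.42*t - 6.96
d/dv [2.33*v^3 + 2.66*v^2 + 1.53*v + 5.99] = 6.99*v^2 + 5.32*v + 1.53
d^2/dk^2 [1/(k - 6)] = 2/(k - 6)^3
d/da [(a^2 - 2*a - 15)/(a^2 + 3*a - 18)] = (5*a^2 - 6*a + 81)/(a^4 + 6*a^3 - 27*a^2 - 108*a + 324)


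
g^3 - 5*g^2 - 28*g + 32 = (g - 8)*(g - 1)*(g + 4)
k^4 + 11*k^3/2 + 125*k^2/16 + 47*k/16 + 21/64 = (k + 1/4)^2*(k + 3/2)*(k + 7/2)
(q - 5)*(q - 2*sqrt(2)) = q^2 - 5*q - 2*sqrt(2)*q + 10*sqrt(2)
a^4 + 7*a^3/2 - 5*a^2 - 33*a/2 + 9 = (a - 2)*(a - 1/2)*(a + 3)^2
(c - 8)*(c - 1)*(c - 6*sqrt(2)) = c^3 - 9*c^2 - 6*sqrt(2)*c^2 + 8*c + 54*sqrt(2)*c - 48*sqrt(2)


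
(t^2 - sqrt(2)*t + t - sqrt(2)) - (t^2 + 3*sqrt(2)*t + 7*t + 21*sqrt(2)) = -6*t - 4*sqrt(2)*t - 22*sqrt(2)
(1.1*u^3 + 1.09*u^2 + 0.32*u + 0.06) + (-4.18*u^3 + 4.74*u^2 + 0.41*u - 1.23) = -3.08*u^3 + 5.83*u^2 + 0.73*u - 1.17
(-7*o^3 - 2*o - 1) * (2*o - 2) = -14*o^4 + 14*o^3 - 4*o^2 + 2*o + 2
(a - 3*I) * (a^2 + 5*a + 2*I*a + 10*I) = a^3 + 5*a^2 - I*a^2 + 6*a - 5*I*a + 30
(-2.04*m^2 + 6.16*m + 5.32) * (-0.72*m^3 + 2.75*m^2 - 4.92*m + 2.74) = 1.4688*m^5 - 10.0452*m^4 + 23.1464*m^3 - 21.2668*m^2 - 9.296*m + 14.5768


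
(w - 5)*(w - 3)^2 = w^3 - 11*w^2 + 39*w - 45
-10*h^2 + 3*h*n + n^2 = (-2*h + n)*(5*h + n)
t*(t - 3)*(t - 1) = t^3 - 4*t^2 + 3*t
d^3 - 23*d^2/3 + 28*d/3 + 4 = (d - 6)*(d - 2)*(d + 1/3)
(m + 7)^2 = m^2 + 14*m + 49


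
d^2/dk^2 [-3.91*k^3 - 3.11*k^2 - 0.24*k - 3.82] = -23.46*k - 6.22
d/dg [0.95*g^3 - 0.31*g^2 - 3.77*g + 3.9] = 2.85*g^2 - 0.62*g - 3.77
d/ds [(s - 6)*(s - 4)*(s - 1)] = 3*s^2 - 22*s + 34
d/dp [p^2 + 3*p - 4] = 2*p + 3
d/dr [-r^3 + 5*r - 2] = 5 - 3*r^2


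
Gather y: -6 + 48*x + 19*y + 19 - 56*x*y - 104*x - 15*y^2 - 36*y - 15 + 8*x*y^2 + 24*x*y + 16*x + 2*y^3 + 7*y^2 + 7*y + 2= -40*x + 2*y^3 + y^2*(8*x - 8) + y*(-32*x - 10)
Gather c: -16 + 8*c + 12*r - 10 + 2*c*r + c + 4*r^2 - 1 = c*(2*r + 9) + 4*r^2 + 12*r - 27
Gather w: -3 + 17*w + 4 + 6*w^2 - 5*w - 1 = 6*w^2 + 12*w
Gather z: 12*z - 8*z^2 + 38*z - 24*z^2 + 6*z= -32*z^2 + 56*z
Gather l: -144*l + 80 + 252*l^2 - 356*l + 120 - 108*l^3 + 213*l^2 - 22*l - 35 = -108*l^3 + 465*l^2 - 522*l + 165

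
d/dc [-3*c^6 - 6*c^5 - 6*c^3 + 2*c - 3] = -18*c^5 - 30*c^4 - 18*c^2 + 2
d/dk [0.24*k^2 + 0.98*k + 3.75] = 0.48*k + 0.98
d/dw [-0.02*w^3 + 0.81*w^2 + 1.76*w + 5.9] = -0.06*w^2 + 1.62*w + 1.76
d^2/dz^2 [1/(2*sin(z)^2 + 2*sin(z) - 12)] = (-4*sin(z)^4 - 3*sin(z)^3 - 19*sin(z)^2 + 14)/(2*(sin(z)^2 + sin(z) - 6)^3)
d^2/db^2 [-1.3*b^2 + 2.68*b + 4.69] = -2.60000000000000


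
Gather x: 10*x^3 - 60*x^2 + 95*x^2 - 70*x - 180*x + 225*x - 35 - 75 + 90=10*x^3 + 35*x^2 - 25*x - 20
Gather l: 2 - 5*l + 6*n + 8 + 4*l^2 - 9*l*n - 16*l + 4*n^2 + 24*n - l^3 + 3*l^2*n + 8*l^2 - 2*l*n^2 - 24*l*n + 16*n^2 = -l^3 + l^2*(3*n + 12) + l*(-2*n^2 - 33*n - 21) + 20*n^2 + 30*n + 10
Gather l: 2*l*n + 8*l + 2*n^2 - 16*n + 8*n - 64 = l*(2*n + 8) + 2*n^2 - 8*n - 64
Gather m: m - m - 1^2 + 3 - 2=0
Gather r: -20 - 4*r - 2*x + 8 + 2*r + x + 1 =-2*r - x - 11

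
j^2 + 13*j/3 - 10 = (j - 5/3)*(j + 6)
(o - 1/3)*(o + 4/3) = o^2 + o - 4/9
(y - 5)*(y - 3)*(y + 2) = y^3 - 6*y^2 - y + 30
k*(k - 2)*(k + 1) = k^3 - k^2 - 2*k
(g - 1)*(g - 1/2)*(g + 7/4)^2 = g^4 + 2*g^3 - 27*g^2/16 - 91*g/32 + 49/32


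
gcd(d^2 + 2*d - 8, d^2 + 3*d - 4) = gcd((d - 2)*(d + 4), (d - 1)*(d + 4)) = d + 4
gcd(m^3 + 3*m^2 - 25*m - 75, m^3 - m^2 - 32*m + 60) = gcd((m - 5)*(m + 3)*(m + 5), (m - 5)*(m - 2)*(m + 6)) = m - 5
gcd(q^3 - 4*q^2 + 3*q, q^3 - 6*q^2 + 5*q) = q^2 - q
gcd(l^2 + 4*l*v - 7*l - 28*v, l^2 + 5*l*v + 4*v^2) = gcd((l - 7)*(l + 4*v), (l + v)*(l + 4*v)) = l + 4*v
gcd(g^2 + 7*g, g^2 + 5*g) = g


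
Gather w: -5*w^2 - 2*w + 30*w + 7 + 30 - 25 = -5*w^2 + 28*w + 12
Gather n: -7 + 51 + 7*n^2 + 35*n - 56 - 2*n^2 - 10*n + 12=5*n^2 + 25*n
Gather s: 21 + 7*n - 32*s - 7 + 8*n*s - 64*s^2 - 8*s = 7*n - 64*s^2 + s*(8*n - 40) + 14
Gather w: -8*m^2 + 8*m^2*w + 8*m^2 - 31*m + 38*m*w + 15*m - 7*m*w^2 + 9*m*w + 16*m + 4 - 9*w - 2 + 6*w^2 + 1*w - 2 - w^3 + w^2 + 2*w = -w^3 + w^2*(7 - 7*m) + w*(8*m^2 + 47*m - 6)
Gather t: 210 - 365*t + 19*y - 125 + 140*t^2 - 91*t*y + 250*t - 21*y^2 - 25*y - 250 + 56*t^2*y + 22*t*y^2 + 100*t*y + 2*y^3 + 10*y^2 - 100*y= t^2*(56*y + 140) + t*(22*y^2 + 9*y - 115) + 2*y^3 - 11*y^2 - 106*y - 165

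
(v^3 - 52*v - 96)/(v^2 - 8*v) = v + 8 + 12/v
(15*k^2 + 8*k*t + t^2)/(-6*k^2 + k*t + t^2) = (5*k + t)/(-2*k + t)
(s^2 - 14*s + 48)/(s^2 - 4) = (s^2 - 14*s + 48)/(s^2 - 4)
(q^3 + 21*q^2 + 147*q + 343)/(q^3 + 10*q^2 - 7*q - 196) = (q + 7)/(q - 4)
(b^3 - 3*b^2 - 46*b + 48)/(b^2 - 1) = (b^2 - 2*b - 48)/(b + 1)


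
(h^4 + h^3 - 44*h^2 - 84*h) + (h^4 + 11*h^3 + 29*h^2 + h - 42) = 2*h^4 + 12*h^3 - 15*h^2 - 83*h - 42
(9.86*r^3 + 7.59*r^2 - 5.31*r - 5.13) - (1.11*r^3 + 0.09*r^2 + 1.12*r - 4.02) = 8.75*r^3 + 7.5*r^2 - 6.43*r - 1.11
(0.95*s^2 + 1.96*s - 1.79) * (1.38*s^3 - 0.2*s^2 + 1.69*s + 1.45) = 1.311*s^5 + 2.5148*s^4 - 1.2567*s^3 + 5.0479*s^2 - 0.1831*s - 2.5955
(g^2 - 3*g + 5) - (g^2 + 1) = 4 - 3*g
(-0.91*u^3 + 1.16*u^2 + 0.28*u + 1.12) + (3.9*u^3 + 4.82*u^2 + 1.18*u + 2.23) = 2.99*u^3 + 5.98*u^2 + 1.46*u + 3.35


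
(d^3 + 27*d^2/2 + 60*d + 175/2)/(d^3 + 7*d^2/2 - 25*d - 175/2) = (d + 5)/(d - 5)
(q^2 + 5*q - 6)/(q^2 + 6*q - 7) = (q + 6)/(q + 7)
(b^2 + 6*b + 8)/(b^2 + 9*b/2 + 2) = 2*(b + 2)/(2*b + 1)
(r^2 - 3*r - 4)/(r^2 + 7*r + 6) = (r - 4)/(r + 6)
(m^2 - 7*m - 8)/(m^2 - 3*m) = (m^2 - 7*m - 8)/(m*(m - 3))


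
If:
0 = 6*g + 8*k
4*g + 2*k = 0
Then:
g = 0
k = 0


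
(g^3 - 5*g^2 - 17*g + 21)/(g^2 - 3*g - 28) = (g^2 + 2*g - 3)/(g + 4)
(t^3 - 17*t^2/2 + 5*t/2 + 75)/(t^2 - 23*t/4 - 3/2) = 2*(2*t^2 - 5*t - 25)/(4*t + 1)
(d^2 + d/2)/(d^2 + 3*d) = (d + 1/2)/(d + 3)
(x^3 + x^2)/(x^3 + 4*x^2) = (x + 1)/(x + 4)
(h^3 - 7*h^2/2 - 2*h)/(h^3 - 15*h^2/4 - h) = 2*(2*h + 1)/(4*h + 1)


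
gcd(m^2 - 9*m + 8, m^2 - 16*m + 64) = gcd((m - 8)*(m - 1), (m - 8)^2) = m - 8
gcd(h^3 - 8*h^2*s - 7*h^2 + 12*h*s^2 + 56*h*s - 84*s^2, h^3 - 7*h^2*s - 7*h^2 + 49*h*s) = h - 7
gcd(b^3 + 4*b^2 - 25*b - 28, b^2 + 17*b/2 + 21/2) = b + 7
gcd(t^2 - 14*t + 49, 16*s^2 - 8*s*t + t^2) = 1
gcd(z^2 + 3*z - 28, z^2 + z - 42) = z + 7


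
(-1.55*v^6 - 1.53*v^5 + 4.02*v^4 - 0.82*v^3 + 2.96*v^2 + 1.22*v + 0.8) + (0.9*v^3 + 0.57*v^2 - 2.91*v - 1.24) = -1.55*v^6 - 1.53*v^5 + 4.02*v^4 + 0.0800000000000001*v^3 + 3.53*v^2 - 1.69*v - 0.44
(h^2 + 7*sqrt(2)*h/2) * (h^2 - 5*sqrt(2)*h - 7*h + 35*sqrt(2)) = h^4 - 7*h^3 - 3*sqrt(2)*h^3/2 - 35*h^2 + 21*sqrt(2)*h^2/2 + 245*h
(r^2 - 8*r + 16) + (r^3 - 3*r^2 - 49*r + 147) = r^3 - 2*r^2 - 57*r + 163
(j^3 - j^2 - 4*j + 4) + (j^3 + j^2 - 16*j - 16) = 2*j^3 - 20*j - 12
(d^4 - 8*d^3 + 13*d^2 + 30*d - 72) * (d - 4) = d^5 - 12*d^4 + 45*d^3 - 22*d^2 - 192*d + 288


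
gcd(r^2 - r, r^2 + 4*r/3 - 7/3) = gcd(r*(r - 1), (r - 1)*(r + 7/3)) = r - 1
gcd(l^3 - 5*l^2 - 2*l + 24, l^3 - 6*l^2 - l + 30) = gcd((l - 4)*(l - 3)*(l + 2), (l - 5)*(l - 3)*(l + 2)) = l^2 - l - 6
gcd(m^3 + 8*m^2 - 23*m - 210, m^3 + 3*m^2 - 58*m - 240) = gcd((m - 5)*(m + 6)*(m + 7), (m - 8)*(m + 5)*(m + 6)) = m + 6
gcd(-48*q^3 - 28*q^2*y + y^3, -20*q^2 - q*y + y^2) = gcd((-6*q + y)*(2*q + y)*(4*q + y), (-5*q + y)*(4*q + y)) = 4*q + y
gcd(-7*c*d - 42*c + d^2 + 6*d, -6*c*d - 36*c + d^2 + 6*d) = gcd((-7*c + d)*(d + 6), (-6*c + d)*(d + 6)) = d + 6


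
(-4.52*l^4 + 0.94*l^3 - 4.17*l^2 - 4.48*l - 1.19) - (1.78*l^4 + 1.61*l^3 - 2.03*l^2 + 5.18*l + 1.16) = -6.3*l^4 - 0.67*l^3 - 2.14*l^2 - 9.66*l - 2.35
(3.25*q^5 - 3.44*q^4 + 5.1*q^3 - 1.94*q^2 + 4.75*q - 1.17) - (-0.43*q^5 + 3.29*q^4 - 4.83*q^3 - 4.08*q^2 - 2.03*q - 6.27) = 3.68*q^5 - 6.73*q^4 + 9.93*q^3 + 2.14*q^2 + 6.78*q + 5.1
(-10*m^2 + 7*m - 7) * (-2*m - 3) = 20*m^3 + 16*m^2 - 7*m + 21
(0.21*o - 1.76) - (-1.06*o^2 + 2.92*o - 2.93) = 1.06*o^2 - 2.71*o + 1.17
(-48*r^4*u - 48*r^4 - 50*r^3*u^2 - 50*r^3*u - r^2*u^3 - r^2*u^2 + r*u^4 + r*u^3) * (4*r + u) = -192*r^5*u - 192*r^5 - 248*r^4*u^2 - 248*r^4*u - 54*r^3*u^3 - 54*r^3*u^2 + 3*r^2*u^4 + 3*r^2*u^3 + r*u^5 + r*u^4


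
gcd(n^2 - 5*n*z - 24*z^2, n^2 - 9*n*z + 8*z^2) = -n + 8*z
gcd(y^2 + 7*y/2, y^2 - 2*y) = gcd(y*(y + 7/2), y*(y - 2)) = y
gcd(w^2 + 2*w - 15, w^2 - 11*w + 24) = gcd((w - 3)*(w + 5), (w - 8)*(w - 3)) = w - 3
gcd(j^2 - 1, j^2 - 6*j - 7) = j + 1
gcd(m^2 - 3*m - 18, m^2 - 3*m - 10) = 1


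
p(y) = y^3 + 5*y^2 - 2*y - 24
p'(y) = 3*y^2 + 10*y - 2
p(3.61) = 80.99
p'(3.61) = 73.20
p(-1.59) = -12.20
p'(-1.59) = -10.32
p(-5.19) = -18.74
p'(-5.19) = 26.91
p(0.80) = -21.89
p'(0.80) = 7.92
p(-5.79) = -38.90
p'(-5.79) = 40.67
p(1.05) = -19.43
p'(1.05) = 11.81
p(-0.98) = -18.18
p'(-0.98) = -8.92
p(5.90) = 343.63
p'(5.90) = 161.43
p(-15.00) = -2244.00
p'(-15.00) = 523.00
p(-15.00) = -2244.00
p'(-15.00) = 523.00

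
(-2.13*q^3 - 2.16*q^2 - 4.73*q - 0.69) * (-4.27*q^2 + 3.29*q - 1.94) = 9.0951*q^5 + 2.2155*q^4 + 17.2229*q^3 - 8.425*q^2 + 6.9061*q + 1.3386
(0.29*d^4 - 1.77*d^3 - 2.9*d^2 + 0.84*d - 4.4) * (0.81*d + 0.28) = 0.2349*d^5 - 1.3525*d^4 - 2.8446*d^3 - 0.1316*d^2 - 3.3288*d - 1.232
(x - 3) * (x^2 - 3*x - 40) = x^3 - 6*x^2 - 31*x + 120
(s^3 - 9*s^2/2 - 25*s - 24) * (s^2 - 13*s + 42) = s^5 - 35*s^4/2 + 151*s^3/2 + 112*s^2 - 738*s - 1008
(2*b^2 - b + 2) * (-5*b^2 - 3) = -10*b^4 + 5*b^3 - 16*b^2 + 3*b - 6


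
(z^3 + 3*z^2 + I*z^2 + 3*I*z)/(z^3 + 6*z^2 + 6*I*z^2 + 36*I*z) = (z^2 + z*(3 + I) + 3*I)/(z^2 + 6*z*(1 + I) + 36*I)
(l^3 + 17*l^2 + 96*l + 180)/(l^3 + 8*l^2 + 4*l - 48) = (l^2 + 11*l + 30)/(l^2 + 2*l - 8)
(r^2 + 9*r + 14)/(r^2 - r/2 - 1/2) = 2*(r^2 + 9*r + 14)/(2*r^2 - r - 1)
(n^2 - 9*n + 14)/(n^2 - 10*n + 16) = (n - 7)/(n - 8)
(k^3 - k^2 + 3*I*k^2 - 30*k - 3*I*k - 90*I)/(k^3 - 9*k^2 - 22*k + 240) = (k + 3*I)/(k - 8)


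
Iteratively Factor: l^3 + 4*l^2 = (l)*(l^2 + 4*l) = l*(l + 4)*(l)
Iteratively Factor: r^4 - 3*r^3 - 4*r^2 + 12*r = (r + 2)*(r^3 - 5*r^2 + 6*r) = r*(r + 2)*(r^2 - 5*r + 6) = r*(r - 2)*(r + 2)*(r - 3)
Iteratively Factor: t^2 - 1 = (t + 1)*(t - 1)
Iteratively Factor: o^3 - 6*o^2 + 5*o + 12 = (o + 1)*(o^2 - 7*o + 12) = (o - 4)*(o + 1)*(o - 3)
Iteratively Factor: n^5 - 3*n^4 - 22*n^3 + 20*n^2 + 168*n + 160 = (n + 2)*(n^4 - 5*n^3 - 12*n^2 + 44*n + 80) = (n + 2)^2*(n^3 - 7*n^2 + 2*n + 40) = (n - 4)*(n + 2)^2*(n^2 - 3*n - 10) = (n - 5)*(n - 4)*(n + 2)^2*(n + 2)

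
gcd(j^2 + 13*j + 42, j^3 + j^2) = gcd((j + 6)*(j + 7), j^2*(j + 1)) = 1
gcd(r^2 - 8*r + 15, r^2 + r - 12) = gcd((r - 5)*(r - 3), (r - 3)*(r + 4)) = r - 3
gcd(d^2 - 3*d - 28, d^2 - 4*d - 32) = d + 4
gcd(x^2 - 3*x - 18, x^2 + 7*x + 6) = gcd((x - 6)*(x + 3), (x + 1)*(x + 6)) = 1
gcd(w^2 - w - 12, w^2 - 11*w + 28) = w - 4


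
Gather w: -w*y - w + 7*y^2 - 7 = w*(-y - 1) + 7*y^2 - 7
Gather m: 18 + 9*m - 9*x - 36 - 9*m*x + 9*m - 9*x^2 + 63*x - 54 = m*(18 - 9*x) - 9*x^2 + 54*x - 72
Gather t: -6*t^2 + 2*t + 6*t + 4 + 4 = -6*t^2 + 8*t + 8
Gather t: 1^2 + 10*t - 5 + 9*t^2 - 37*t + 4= 9*t^2 - 27*t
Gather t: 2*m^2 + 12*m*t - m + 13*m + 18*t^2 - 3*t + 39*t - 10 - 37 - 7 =2*m^2 + 12*m + 18*t^2 + t*(12*m + 36) - 54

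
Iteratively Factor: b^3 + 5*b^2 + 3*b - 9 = (b + 3)*(b^2 + 2*b - 3) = (b - 1)*(b + 3)*(b + 3)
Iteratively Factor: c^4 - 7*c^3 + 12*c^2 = (c)*(c^3 - 7*c^2 + 12*c) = c*(c - 4)*(c^2 - 3*c) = c*(c - 4)*(c - 3)*(c)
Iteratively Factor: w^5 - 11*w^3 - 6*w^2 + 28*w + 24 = (w + 1)*(w^4 - w^3 - 10*w^2 + 4*w + 24) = (w + 1)*(w + 2)*(w^3 - 3*w^2 - 4*w + 12) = (w - 2)*(w + 1)*(w + 2)*(w^2 - w - 6) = (w - 3)*(w - 2)*(w + 1)*(w + 2)*(w + 2)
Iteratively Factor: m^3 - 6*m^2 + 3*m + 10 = (m - 5)*(m^2 - m - 2) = (m - 5)*(m + 1)*(m - 2)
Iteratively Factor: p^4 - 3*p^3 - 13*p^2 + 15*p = (p - 1)*(p^3 - 2*p^2 - 15*p) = p*(p - 1)*(p^2 - 2*p - 15) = p*(p - 5)*(p - 1)*(p + 3)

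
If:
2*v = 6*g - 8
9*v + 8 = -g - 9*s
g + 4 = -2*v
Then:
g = 4/7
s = 4/3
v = -16/7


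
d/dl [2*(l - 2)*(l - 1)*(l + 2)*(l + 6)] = 8*l^3 + 30*l^2 - 40*l - 40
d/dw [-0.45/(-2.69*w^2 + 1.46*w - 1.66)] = (0.657 - 2.421*w)/(2.69*w^2 - 1.46*w + 1.66)^2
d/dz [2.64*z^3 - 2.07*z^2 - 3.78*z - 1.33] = 7.92*z^2 - 4.14*z - 3.78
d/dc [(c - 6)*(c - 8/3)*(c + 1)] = 3*c^2 - 46*c/3 + 22/3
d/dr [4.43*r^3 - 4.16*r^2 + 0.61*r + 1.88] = 13.29*r^2 - 8.32*r + 0.61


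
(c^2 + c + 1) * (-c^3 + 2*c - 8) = -c^5 - c^4 + c^3 - 6*c^2 - 6*c - 8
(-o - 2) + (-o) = -2*o - 2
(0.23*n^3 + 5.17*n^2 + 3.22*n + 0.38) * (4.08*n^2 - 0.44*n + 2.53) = 0.9384*n^5 + 20.9924*n^4 + 11.4447*n^3 + 13.2137*n^2 + 7.9794*n + 0.9614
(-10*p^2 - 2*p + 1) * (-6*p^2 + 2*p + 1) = 60*p^4 - 8*p^3 - 20*p^2 + 1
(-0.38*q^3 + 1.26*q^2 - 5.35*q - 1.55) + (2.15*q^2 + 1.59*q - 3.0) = -0.38*q^3 + 3.41*q^2 - 3.76*q - 4.55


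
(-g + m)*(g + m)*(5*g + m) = -5*g^3 - g^2*m + 5*g*m^2 + m^3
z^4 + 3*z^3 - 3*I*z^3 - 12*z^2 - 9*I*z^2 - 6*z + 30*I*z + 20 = (z - 2)*(z + 5)*(z - 2*I)*(z - I)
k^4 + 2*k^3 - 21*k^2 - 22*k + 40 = (k - 4)*(k - 1)*(k + 2)*(k + 5)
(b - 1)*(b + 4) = b^2 + 3*b - 4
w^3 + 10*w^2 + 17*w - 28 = (w - 1)*(w + 4)*(w + 7)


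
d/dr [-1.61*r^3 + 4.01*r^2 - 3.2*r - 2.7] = -4.83*r^2 + 8.02*r - 3.2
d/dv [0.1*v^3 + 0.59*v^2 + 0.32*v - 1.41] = 0.3*v^2 + 1.18*v + 0.32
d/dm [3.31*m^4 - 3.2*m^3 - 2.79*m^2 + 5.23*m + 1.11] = 13.24*m^3 - 9.6*m^2 - 5.58*m + 5.23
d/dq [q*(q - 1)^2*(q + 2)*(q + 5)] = 5*q^4 + 20*q^3 - 9*q^2 - 26*q + 10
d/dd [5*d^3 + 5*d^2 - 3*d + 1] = 15*d^2 + 10*d - 3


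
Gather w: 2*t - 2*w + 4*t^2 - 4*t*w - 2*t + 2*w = 4*t^2 - 4*t*w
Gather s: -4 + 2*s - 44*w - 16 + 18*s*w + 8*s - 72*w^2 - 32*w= s*(18*w + 10) - 72*w^2 - 76*w - 20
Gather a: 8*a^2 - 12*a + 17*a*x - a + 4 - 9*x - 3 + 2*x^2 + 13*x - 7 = 8*a^2 + a*(17*x - 13) + 2*x^2 + 4*x - 6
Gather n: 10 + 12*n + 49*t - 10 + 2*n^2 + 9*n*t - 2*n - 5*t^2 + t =2*n^2 + n*(9*t + 10) - 5*t^2 + 50*t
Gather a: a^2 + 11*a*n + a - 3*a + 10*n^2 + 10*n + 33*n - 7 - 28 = a^2 + a*(11*n - 2) + 10*n^2 + 43*n - 35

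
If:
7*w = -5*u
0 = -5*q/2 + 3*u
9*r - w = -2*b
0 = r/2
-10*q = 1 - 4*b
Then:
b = 5/188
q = -21/235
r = 0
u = -7/94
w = 5/94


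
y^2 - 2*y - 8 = (y - 4)*(y + 2)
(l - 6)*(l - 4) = l^2 - 10*l + 24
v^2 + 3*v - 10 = (v - 2)*(v + 5)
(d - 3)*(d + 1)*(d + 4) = d^3 + 2*d^2 - 11*d - 12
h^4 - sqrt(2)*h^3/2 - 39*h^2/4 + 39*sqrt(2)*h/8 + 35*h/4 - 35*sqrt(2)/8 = (h - 5/2)*(h - 1)*(h + 7/2)*(h - sqrt(2)/2)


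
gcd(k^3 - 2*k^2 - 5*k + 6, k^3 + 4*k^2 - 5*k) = k - 1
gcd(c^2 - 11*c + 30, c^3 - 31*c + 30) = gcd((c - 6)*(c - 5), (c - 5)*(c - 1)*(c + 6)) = c - 5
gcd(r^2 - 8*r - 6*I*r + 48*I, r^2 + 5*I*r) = 1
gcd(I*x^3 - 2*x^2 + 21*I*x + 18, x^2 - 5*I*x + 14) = 1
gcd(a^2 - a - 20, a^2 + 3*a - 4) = a + 4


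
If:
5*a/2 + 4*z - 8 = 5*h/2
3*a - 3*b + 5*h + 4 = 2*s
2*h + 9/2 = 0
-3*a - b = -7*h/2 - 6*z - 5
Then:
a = 19/20 - 8*z/5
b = 54*z/5 - 229/40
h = -9/4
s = 511/80 - 93*z/5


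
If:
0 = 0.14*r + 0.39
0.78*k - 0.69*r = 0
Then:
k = -2.46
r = -2.79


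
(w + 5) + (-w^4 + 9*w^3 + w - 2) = -w^4 + 9*w^3 + 2*w + 3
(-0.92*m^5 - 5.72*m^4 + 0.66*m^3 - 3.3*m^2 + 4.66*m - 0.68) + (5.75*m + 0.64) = -0.92*m^5 - 5.72*m^4 + 0.66*m^3 - 3.3*m^2 + 10.41*m - 0.04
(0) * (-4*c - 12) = 0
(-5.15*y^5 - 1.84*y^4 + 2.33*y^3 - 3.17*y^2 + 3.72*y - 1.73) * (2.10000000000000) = -10.815*y^5 - 3.864*y^4 + 4.893*y^3 - 6.657*y^2 + 7.812*y - 3.633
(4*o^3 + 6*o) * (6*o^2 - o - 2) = 24*o^5 - 4*o^4 + 28*o^3 - 6*o^2 - 12*o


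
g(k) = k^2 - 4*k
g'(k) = 2*k - 4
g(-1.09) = 5.55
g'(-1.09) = -6.18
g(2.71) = -3.50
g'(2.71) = 1.42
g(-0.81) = 3.90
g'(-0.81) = -5.62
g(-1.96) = 11.68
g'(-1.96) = -7.92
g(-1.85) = 10.82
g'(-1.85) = -7.70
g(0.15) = -0.58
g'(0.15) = -3.70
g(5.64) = 9.25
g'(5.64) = 7.28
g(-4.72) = 41.16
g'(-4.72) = -13.44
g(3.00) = -3.00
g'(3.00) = 2.00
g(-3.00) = 21.00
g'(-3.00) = -10.00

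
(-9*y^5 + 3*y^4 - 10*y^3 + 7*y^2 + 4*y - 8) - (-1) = -9*y^5 + 3*y^4 - 10*y^3 + 7*y^2 + 4*y - 7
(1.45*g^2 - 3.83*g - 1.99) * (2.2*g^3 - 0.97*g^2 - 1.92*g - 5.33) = 3.19*g^5 - 9.8325*g^4 - 3.4469*g^3 + 1.5554*g^2 + 24.2347*g + 10.6067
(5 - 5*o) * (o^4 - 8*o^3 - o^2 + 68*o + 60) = -5*o^5 + 45*o^4 - 35*o^3 - 345*o^2 + 40*o + 300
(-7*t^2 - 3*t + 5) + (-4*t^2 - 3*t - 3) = -11*t^2 - 6*t + 2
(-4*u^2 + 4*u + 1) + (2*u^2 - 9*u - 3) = -2*u^2 - 5*u - 2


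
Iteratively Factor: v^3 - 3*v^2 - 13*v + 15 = (v - 1)*(v^2 - 2*v - 15) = (v - 5)*(v - 1)*(v + 3)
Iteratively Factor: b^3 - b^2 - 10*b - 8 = (b - 4)*(b^2 + 3*b + 2) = (b - 4)*(b + 1)*(b + 2)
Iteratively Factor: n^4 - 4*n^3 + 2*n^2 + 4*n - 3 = (n - 1)*(n^3 - 3*n^2 - n + 3) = (n - 1)^2*(n^2 - 2*n - 3) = (n - 1)^2*(n + 1)*(n - 3)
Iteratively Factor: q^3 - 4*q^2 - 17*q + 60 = (q - 5)*(q^2 + q - 12) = (q - 5)*(q - 3)*(q + 4)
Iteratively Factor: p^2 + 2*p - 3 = (p + 3)*(p - 1)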